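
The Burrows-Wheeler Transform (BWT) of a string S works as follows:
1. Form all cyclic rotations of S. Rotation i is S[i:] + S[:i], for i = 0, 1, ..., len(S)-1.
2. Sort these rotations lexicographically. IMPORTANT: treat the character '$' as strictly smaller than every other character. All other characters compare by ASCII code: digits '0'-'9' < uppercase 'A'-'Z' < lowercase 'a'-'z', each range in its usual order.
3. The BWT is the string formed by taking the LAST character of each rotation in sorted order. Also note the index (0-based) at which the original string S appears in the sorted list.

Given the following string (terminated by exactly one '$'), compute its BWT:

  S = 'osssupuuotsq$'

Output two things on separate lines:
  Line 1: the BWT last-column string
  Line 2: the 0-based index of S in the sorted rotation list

All 13 rotations (rotation i = S[i:]+S[:i]):
  rot[0] = osssupuuotsq$
  rot[1] = sssupuuotsq$o
  rot[2] = ssupuuotsq$os
  rot[3] = supuuotsq$oss
  rot[4] = upuuotsq$osss
  rot[5] = puuotsq$osssu
  rot[6] = uuotsq$osssup
  rot[7] = uotsq$osssupu
  rot[8] = otsq$osssupuu
  rot[9] = tsq$osssupuuo
  rot[10] = sq$osssupuuot
  rot[11] = q$osssupuuots
  rot[12] = $osssupuuotsq
Sorted (with $ < everything):
  sorted[0] = $osssupuuotsq  (last char: 'q')
  sorted[1] = osssupuuotsq$  (last char: '$')
  sorted[2] = otsq$osssupuu  (last char: 'u')
  sorted[3] = puuotsq$osssu  (last char: 'u')
  sorted[4] = q$osssupuuots  (last char: 's')
  sorted[5] = sq$osssupuuot  (last char: 't')
  sorted[6] = sssupuuotsq$o  (last char: 'o')
  sorted[7] = ssupuuotsq$os  (last char: 's')
  sorted[8] = supuuotsq$oss  (last char: 's')
  sorted[9] = tsq$osssupuuo  (last char: 'o')
  sorted[10] = uotsq$osssupu  (last char: 'u')
  sorted[11] = upuuotsq$osss  (last char: 's')
  sorted[12] = uuotsq$osssup  (last char: 'p')
Last column: q$uustossousp
Original string S is at sorted index 1

Answer: q$uustossousp
1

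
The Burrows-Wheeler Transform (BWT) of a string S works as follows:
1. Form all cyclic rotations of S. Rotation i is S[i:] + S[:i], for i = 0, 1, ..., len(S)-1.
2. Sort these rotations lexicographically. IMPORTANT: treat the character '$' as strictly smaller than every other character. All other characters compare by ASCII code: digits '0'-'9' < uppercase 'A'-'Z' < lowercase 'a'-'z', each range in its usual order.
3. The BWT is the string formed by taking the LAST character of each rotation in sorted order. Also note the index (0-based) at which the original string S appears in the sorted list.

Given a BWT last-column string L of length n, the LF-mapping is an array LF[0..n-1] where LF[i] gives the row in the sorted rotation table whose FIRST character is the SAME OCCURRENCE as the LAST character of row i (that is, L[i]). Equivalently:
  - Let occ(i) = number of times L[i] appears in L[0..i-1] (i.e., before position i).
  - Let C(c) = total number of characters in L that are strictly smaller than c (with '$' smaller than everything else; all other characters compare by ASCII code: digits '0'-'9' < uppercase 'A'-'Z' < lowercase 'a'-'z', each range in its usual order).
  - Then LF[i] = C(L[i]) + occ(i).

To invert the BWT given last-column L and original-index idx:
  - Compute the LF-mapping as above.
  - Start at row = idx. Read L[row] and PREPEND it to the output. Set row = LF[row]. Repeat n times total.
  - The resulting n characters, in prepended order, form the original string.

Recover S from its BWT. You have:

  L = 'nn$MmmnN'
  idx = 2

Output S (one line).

Answer: NnnMmmn$

Derivation:
LF mapping: 5 6 0 1 3 4 7 2
Walk LF starting at row 2, prepending L[row]:
  step 1: row=2, L[2]='$', prepend. Next row=LF[2]=0
  step 2: row=0, L[0]='n', prepend. Next row=LF[0]=5
  step 3: row=5, L[5]='m', prepend. Next row=LF[5]=4
  step 4: row=4, L[4]='m', prepend. Next row=LF[4]=3
  step 5: row=3, L[3]='M', prepend. Next row=LF[3]=1
  step 6: row=1, L[1]='n', prepend. Next row=LF[1]=6
  step 7: row=6, L[6]='n', prepend. Next row=LF[6]=7
  step 8: row=7, L[7]='N', prepend. Next row=LF[7]=2
Reversed output: NnnMmmn$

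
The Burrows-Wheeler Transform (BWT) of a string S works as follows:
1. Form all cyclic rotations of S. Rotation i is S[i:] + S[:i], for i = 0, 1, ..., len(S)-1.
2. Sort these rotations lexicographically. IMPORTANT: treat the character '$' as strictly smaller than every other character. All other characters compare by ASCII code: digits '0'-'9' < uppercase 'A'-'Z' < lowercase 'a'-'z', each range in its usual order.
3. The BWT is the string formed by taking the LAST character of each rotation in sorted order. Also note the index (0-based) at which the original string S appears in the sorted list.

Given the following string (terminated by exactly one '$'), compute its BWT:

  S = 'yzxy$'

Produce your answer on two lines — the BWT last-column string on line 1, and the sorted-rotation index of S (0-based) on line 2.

Answer: yzx$y
3

Derivation:
All 5 rotations (rotation i = S[i:]+S[:i]):
  rot[0] = yzxy$
  rot[1] = zxy$y
  rot[2] = xy$yz
  rot[3] = y$yzx
  rot[4] = $yzxy
Sorted (with $ < everything):
  sorted[0] = $yzxy  (last char: 'y')
  sorted[1] = xy$yz  (last char: 'z')
  sorted[2] = y$yzx  (last char: 'x')
  sorted[3] = yzxy$  (last char: '$')
  sorted[4] = zxy$y  (last char: 'y')
Last column: yzx$y
Original string S is at sorted index 3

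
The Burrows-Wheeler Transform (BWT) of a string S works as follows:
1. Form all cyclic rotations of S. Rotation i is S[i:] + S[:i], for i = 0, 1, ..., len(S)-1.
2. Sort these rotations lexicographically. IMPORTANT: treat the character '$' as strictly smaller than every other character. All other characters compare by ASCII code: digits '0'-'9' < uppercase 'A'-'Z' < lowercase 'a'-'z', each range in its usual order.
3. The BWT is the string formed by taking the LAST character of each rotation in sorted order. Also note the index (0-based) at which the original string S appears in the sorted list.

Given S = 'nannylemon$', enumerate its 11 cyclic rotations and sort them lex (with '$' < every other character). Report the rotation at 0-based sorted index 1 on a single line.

Answer: annylemon$n

Derivation:
All 11 rotations (rotation i = S[i:]+S[:i]):
  rot[0] = nannylemon$
  rot[1] = annylemon$n
  rot[2] = nnylemon$na
  rot[3] = nylemon$nan
  rot[4] = ylemon$nann
  rot[5] = lemon$nanny
  rot[6] = emon$nannyl
  rot[7] = mon$nannyle
  rot[8] = on$nannylem
  rot[9] = n$nannylemo
  rot[10] = $nannylemon
Sorted (with $ < everything):
  sorted[0] = $nannylemon
  sorted[1] = annylemon$n
  sorted[2] = emon$nannyl
  sorted[3] = lemon$nanny
  sorted[4] = mon$nannyle
  sorted[5] = n$nannylemo
  sorted[6] = nannylemon$
  sorted[7] = nnylemon$na
  sorted[8] = nylemon$nan
  sorted[9] = on$nannylem
  sorted[10] = ylemon$nann
sorted[1] = annylemon$n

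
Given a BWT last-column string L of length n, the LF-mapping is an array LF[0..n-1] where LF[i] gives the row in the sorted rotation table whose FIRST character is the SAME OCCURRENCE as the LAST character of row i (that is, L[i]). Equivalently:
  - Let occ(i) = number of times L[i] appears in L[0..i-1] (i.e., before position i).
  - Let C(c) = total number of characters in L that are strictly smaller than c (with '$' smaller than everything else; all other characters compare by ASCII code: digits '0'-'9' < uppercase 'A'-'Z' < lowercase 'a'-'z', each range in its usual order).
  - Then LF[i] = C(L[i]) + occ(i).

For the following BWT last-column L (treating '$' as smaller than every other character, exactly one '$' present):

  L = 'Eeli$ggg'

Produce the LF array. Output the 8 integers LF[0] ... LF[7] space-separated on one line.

Answer: 1 2 7 6 0 3 4 5

Derivation:
Char counts: '$':1, 'E':1, 'e':1, 'g':3, 'i':1, 'l':1
C (first-col start): C('$')=0, C('E')=1, C('e')=2, C('g')=3, C('i')=6, C('l')=7
L[0]='E': occ=0, LF[0]=C('E')+0=1+0=1
L[1]='e': occ=0, LF[1]=C('e')+0=2+0=2
L[2]='l': occ=0, LF[2]=C('l')+0=7+0=7
L[3]='i': occ=0, LF[3]=C('i')+0=6+0=6
L[4]='$': occ=0, LF[4]=C('$')+0=0+0=0
L[5]='g': occ=0, LF[5]=C('g')+0=3+0=3
L[6]='g': occ=1, LF[6]=C('g')+1=3+1=4
L[7]='g': occ=2, LF[7]=C('g')+2=3+2=5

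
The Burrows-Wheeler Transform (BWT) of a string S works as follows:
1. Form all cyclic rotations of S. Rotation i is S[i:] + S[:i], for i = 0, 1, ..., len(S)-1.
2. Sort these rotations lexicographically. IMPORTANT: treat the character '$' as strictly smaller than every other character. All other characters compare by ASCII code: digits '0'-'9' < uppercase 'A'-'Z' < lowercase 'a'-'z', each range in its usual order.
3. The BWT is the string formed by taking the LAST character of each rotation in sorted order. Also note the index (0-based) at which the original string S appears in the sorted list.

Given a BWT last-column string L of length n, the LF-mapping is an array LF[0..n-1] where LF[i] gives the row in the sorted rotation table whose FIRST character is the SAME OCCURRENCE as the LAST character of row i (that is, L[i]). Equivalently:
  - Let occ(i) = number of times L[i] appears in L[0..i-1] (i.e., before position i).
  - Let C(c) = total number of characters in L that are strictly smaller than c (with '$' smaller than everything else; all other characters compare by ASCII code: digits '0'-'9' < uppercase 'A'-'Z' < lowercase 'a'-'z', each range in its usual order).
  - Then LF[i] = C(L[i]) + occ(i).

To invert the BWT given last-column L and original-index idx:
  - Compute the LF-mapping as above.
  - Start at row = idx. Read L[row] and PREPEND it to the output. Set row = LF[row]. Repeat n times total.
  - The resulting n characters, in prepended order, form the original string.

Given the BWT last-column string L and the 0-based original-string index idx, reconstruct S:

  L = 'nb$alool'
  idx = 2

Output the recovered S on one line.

LF mapping: 5 2 0 1 3 6 7 4
Walk LF starting at row 2, prepending L[row]:
  step 1: row=2, L[2]='$', prepend. Next row=LF[2]=0
  step 2: row=0, L[0]='n', prepend. Next row=LF[0]=5
  step 3: row=5, L[5]='o', prepend. Next row=LF[5]=6
  step 4: row=6, L[6]='o', prepend. Next row=LF[6]=7
  step 5: row=7, L[7]='l', prepend. Next row=LF[7]=4
  step 6: row=4, L[4]='l', prepend. Next row=LF[4]=3
  step 7: row=3, L[3]='a', prepend. Next row=LF[3]=1
  step 8: row=1, L[1]='b', prepend. Next row=LF[1]=2
Reversed output: balloon$

Answer: balloon$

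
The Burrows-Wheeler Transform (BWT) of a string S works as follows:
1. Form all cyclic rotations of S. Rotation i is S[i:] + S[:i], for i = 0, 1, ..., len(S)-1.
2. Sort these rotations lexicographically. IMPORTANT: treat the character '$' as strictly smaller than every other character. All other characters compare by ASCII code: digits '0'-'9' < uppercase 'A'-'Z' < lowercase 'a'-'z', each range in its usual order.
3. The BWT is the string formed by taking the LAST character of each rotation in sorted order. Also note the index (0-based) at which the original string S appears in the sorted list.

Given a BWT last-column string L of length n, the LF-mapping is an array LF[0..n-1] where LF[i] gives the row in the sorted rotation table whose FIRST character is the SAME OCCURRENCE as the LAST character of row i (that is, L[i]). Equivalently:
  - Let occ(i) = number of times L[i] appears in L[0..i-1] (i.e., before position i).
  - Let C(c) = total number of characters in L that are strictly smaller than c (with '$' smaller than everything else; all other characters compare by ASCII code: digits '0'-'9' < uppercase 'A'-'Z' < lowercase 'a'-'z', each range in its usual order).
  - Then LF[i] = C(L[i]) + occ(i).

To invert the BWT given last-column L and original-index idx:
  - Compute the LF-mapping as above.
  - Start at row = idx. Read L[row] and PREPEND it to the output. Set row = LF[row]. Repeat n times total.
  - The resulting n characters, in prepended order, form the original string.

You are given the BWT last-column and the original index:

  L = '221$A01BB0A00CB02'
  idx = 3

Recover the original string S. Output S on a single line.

LF mapping: 8 9 6 0 11 1 7 13 14 2 12 3 4 16 15 5 10
Walk LF starting at row 3, prepending L[row]:
  step 1: row=3, L[3]='$', prepend. Next row=LF[3]=0
  step 2: row=0, L[0]='2', prepend. Next row=LF[0]=8
  step 3: row=8, L[8]='B', prepend. Next row=LF[8]=14
  step 4: row=14, L[14]='B', prepend. Next row=LF[14]=15
  step 5: row=15, L[15]='0', prepend. Next row=LF[15]=5
  step 6: row=5, L[5]='0', prepend. Next row=LF[5]=1
  step 7: row=1, L[1]='2', prepend. Next row=LF[1]=9
  step 8: row=9, L[9]='0', prepend. Next row=LF[9]=2
  step 9: row=2, L[2]='1', prepend. Next row=LF[2]=6
  step 10: row=6, L[6]='1', prepend. Next row=LF[6]=7
  step 11: row=7, L[7]='B', prepend. Next row=LF[7]=13
  step 12: row=13, L[13]='C', prepend. Next row=LF[13]=16
  step 13: row=16, L[16]='2', prepend. Next row=LF[16]=10
  step 14: row=10, L[10]='A', prepend. Next row=LF[10]=12
  step 15: row=12, L[12]='0', prepend. Next row=LF[12]=4
  step 16: row=4, L[4]='A', prepend. Next row=LF[4]=11
  step 17: row=11, L[11]='0', prepend. Next row=LF[11]=3
Reversed output: 0A0A2CB110200BB2$

Answer: 0A0A2CB110200BB2$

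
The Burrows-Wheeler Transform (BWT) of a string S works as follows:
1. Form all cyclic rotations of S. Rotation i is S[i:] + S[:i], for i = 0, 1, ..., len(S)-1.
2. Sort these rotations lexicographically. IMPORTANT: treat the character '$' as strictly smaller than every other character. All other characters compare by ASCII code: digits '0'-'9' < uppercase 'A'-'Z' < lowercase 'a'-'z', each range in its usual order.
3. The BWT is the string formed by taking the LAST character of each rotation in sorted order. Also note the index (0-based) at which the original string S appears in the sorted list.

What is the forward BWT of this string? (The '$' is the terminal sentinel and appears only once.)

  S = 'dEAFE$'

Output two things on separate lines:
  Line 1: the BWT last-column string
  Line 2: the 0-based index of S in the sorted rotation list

Answer: EEFdA$
5

Derivation:
All 6 rotations (rotation i = S[i:]+S[:i]):
  rot[0] = dEAFE$
  rot[1] = EAFE$d
  rot[2] = AFE$dE
  rot[3] = FE$dEA
  rot[4] = E$dEAF
  rot[5] = $dEAFE
Sorted (with $ < everything):
  sorted[0] = $dEAFE  (last char: 'E')
  sorted[1] = AFE$dE  (last char: 'E')
  sorted[2] = E$dEAF  (last char: 'F')
  sorted[3] = EAFE$d  (last char: 'd')
  sorted[4] = FE$dEA  (last char: 'A')
  sorted[5] = dEAFE$  (last char: '$')
Last column: EEFdA$
Original string S is at sorted index 5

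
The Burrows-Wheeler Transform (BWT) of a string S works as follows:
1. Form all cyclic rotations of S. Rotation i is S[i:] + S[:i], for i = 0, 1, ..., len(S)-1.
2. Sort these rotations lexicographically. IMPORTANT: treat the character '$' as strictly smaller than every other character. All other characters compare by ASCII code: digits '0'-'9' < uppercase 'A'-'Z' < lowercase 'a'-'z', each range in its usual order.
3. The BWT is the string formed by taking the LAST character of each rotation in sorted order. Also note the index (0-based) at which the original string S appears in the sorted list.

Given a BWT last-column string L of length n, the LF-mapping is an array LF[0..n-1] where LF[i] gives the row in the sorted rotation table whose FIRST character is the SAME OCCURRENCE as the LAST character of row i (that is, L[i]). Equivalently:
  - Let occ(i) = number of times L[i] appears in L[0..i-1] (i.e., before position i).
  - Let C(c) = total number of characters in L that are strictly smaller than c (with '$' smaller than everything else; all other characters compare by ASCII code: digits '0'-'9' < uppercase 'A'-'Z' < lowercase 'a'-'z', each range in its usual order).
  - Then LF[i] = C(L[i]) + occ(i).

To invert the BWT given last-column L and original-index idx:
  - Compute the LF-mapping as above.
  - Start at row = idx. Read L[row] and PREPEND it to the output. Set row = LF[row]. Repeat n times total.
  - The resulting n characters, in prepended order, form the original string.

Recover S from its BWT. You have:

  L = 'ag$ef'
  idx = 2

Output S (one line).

Answer: efga$

Derivation:
LF mapping: 1 4 0 2 3
Walk LF starting at row 2, prepending L[row]:
  step 1: row=2, L[2]='$', prepend. Next row=LF[2]=0
  step 2: row=0, L[0]='a', prepend. Next row=LF[0]=1
  step 3: row=1, L[1]='g', prepend. Next row=LF[1]=4
  step 4: row=4, L[4]='f', prepend. Next row=LF[4]=3
  step 5: row=3, L[3]='e', prepend. Next row=LF[3]=2
Reversed output: efga$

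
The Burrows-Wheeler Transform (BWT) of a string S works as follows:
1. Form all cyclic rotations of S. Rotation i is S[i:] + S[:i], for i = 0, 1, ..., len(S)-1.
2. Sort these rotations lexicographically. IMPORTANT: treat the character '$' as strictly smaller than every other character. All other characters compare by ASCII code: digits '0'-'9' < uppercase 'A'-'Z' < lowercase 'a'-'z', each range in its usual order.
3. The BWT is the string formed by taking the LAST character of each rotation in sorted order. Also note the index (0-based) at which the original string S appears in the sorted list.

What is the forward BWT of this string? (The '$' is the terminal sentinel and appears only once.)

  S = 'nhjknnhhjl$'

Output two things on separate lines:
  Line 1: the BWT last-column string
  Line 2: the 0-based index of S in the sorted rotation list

All 11 rotations (rotation i = S[i:]+S[:i]):
  rot[0] = nhjknnhhjl$
  rot[1] = hjknnhhjl$n
  rot[2] = jknnhhjl$nh
  rot[3] = knnhhjl$nhj
  rot[4] = nnhhjl$nhjk
  rot[5] = nhhjl$nhjkn
  rot[6] = hhjl$nhjknn
  rot[7] = hjl$nhjknnh
  rot[8] = jl$nhjknnhh
  rot[9] = l$nhjknnhhj
  rot[10] = $nhjknnhhjl
Sorted (with $ < everything):
  sorted[0] = $nhjknnhhjl  (last char: 'l')
  sorted[1] = hhjl$nhjknn  (last char: 'n')
  sorted[2] = hjknnhhjl$n  (last char: 'n')
  sorted[3] = hjl$nhjknnh  (last char: 'h')
  sorted[4] = jknnhhjl$nh  (last char: 'h')
  sorted[5] = jl$nhjknnhh  (last char: 'h')
  sorted[6] = knnhhjl$nhj  (last char: 'j')
  sorted[7] = l$nhjknnhhj  (last char: 'j')
  sorted[8] = nhhjl$nhjkn  (last char: 'n')
  sorted[9] = nhjknnhhjl$  (last char: '$')
  sorted[10] = nnhhjl$nhjk  (last char: 'k')
Last column: lnnhhhjjn$k
Original string S is at sorted index 9

Answer: lnnhhhjjn$k
9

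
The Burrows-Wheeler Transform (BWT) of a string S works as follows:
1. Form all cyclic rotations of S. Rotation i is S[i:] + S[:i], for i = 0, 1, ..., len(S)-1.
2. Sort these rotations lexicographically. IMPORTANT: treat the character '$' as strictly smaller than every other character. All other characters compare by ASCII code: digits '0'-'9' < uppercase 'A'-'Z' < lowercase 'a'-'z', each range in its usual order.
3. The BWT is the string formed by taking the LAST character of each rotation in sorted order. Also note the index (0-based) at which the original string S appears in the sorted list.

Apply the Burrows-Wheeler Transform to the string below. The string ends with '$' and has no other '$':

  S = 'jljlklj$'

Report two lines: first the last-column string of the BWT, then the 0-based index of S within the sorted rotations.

All 8 rotations (rotation i = S[i:]+S[:i]):
  rot[0] = jljlklj$
  rot[1] = ljlklj$j
  rot[2] = jlklj$jl
  rot[3] = lklj$jlj
  rot[4] = klj$jljl
  rot[5] = lj$jljlk
  rot[6] = j$jljlkl
  rot[7] = $jljlklj
Sorted (with $ < everything):
  sorted[0] = $jljlklj  (last char: 'j')
  sorted[1] = j$jljlkl  (last char: 'l')
  sorted[2] = jljlklj$  (last char: '$')
  sorted[3] = jlklj$jl  (last char: 'l')
  sorted[4] = klj$jljl  (last char: 'l')
  sorted[5] = lj$jljlk  (last char: 'k')
  sorted[6] = ljlklj$j  (last char: 'j')
  sorted[7] = lklj$jlj  (last char: 'j')
Last column: jl$llkjj
Original string S is at sorted index 2

Answer: jl$llkjj
2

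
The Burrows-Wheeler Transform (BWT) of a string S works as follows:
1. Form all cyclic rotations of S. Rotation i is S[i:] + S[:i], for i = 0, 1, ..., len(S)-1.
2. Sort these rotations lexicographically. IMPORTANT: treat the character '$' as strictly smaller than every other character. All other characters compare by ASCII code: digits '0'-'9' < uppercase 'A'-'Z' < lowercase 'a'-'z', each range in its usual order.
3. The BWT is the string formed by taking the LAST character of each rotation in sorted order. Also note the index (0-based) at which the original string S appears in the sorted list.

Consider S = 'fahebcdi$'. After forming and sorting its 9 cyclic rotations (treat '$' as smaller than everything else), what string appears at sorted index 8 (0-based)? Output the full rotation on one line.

All 9 rotations (rotation i = S[i:]+S[:i]):
  rot[0] = fahebcdi$
  rot[1] = ahebcdi$f
  rot[2] = hebcdi$fa
  rot[3] = ebcdi$fah
  rot[4] = bcdi$fahe
  rot[5] = cdi$faheb
  rot[6] = di$fahebc
  rot[7] = i$fahebcd
  rot[8] = $fahebcdi
Sorted (with $ < everything):
  sorted[0] = $fahebcdi
  sorted[1] = ahebcdi$f
  sorted[2] = bcdi$fahe
  sorted[3] = cdi$faheb
  sorted[4] = di$fahebc
  sorted[5] = ebcdi$fah
  sorted[6] = fahebcdi$
  sorted[7] = hebcdi$fa
  sorted[8] = i$fahebcd
sorted[8] = i$fahebcd

Answer: i$fahebcd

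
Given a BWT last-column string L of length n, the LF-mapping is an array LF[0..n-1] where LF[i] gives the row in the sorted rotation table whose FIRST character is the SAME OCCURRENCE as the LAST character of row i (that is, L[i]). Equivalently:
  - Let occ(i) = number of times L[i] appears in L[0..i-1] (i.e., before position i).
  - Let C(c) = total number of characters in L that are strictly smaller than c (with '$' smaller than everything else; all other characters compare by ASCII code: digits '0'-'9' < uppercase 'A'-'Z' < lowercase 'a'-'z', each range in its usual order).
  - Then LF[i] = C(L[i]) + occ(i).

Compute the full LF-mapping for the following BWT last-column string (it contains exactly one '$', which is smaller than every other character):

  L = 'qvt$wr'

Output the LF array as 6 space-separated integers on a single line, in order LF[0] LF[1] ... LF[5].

Answer: 1 4 3 0 5 2

Derivation:
Char counts: '$':1, 'q':1, 'r':1, 't':1, 'v':1, 'w':1
C (first-col start): C('$')=0, C('q')=1, C('r')=2, C('t')=3, C('v')=4, C('w')=5
L[0]='q': occ=0, LF[0]=C('q')+0=1+0=1
L[1]='v': occ=0, LF[1]=C('v')+0=4+0=4
L[2]='t': occ=0, LF[2]=C('t')+0=3+0=3
L[3]='$': occ=0, LF[3]=C('$')+0=0+0=0
L[4]='w': occ=0, LF[4]=C('w')+0=5+0=5
L[5]='r': occ=0, LF[5]=C('r')+0=2+0=2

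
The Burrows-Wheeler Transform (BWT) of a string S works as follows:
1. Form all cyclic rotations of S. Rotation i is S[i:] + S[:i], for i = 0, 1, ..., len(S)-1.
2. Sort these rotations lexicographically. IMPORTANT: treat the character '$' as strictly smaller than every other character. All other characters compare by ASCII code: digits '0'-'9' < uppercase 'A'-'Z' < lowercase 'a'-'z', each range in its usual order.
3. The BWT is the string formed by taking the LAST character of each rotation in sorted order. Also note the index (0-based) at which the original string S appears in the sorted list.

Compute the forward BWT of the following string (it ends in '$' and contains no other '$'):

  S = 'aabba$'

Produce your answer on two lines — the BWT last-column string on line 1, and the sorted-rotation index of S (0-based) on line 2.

Answer: ab$aba
2

Derivation:
All 6 rotations (rotation i = S[i:]+S[:i]):
  rot[0] = aabba$
  rot[1] = abba$a
  rot[2] = bba$aa
  rot[3] = ba$aab
  rot[4] = a$aabb
  rot[5] = $aabba
Sorted (with $ < everything):
  sorted[0] = $aabba  (last char: 'a')
  sorted[1] = a$aabb  (last char: 'b')
  sorted[2] = aabba$  (last char: '$')
  sorted[3] = abba$a  (last char: 'a')
  sorted[4] = ba$aab  (last char: 'b')
  sorted[5] = bba$aa  (last char: 'a')
Last column: ab$aba
Original string S is at sorted index 2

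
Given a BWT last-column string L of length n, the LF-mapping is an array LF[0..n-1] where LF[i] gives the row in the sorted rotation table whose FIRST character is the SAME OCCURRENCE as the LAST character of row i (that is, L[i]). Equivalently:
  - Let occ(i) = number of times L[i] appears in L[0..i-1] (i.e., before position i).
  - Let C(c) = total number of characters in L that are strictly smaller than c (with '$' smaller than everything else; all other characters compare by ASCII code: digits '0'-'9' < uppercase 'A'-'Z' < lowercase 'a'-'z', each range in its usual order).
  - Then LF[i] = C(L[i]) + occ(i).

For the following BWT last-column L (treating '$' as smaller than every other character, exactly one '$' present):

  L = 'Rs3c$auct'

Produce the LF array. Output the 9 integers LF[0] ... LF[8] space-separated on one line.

Char counts: '$':1, '3':1, 'R':1, 'a':1, 'c':2, 's':1, 't':1, 'u':1
C (first-col start): C('$')=0, C('3')=1, C('R')=2, C('a')=3, C('c')=4, C('s')=6, C('t')=7, C('u')=8
L[0]='R': occ=0, LF[0]=C('R')+0=2+0=2
L[1]='s': occ=0, LF[1]=C('s')+0=6+0=6
L[2]='3': occ=0, LF[2]=C('3')+0=1+0=1
L[3]='c': occ=0, LF[3]=C('c')+0=4+0=4
L[4]='$': occ=0, LF[4]=C('$')+0=0+0=0
L[5]='a': occ=0, LF[5]=C('a')+0=3+0=3
L[6]='u': occ=0, LF[6]=C('u')+0=8+0=8
L[7]='c': occ=1, LF[7]=C('c')+1=4+1=5
L[8]='t': occ=0, LF[8]=C('t')+0=7+0=7

Answer: 2 6 1 4 0 3 8 5 7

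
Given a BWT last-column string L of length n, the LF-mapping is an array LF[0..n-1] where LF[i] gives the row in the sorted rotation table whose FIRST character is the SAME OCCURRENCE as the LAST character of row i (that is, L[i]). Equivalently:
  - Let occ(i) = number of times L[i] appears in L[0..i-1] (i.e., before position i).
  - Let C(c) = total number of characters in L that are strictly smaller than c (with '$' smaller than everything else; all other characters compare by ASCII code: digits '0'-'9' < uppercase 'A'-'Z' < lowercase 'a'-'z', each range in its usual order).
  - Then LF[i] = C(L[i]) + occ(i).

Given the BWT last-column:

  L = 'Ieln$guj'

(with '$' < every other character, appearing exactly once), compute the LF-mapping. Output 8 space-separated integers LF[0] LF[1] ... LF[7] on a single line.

Answer: 1 2 5 6 0 3 7 4

Derivation:
Char counts: '$':1, 'I':1, 'e':1, 'g':1, 'j':1, 'l':1, 'n':1, 'u':1
C (first-col start): C('$')=0, C('I')=1, C('e')=2, C('g')=3, C('j')=4, C('l')=5, C('n')=6, C('u')=7
L[0]='I': occ=0, LF[0]=C('I')+0=1+0=1
L[1]='e': occ=0, LF[1]=C('e')+0=2+0=2
L[2]='l': occ=0, LF[2]=C('l')+0=5+0=5
L[3]='n': occ=0, LF[3]=C('n')+0=6+0=6
L[4]='$': occ=0, LF[4]=C('$')+0=0+0=0
L[5]='g': occ=0, LF[5]=C('g')+0=3+0=3
L[6]='u': occ=0, LF[6]=C('u')+0=7+0=7
L[7]='j': occ=0, LF[7]=C('j')+0=4+0=4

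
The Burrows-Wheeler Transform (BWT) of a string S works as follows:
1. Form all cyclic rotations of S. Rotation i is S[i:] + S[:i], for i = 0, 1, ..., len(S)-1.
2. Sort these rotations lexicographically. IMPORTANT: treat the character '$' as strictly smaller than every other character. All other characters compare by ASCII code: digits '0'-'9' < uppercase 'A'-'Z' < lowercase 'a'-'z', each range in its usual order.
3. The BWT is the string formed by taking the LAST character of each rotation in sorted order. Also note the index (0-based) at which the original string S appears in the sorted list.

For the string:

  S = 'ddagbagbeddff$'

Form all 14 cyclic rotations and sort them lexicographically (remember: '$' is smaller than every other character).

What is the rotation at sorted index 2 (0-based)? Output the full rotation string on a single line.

Answer: agbeddff$ddagb

Derivation:
All 14 rotations (rotation i = S[i:]+S[:i]):
  rot[0] = ddagbagbeddff$
  rot[1] = dagbagbeddff$d
  rot[2] = agbagbeddff$dd
  rot[3] = gbagbeddff$dda
  rot[4] = bagbeddff$ddag
  rot[5] = agbeddff$ddagb
  rot[6] = gbeddff$ddagba
  rot[7] = beddff$ddagbag
  rot[8] = eddff$ddagbagb
  rot[9] = ddff$ddagbagbe
  rot[10] = dff$ddagbagbed
  rot[11] = ff$ddagbagbedd
  rot[12] = f$ddagbagbeddf
  rot[13] = $ddagbagbeddff
Sorted (with $ < everything):
  sorted[0] = $ddagbagbeddff
  sorted[1] = agbagbeddff$dd
  sorted[2] = agbeddff$ddagb
  sorted[3] = bagbeddff$ddag
  sorted[4] = beddff$ddagbag
  sorted[5] = dagbagbeddff$d
  sorted[6] = ddagbagbeddff$
  sorted[7] = ddff$ddagbagbe
  sorted[8] = dff$ddagbagbed
  sorted[9] = eddff$ddagbagb
  sorted[10] = f$ddagbagbeddf
  sorted[11] = ff$ddagbagbedd
  sorted[12] = gbagbeddff$dda
  sorted[13] = gbeddff$ddagba
sorted[2] = agbeddff$ddagb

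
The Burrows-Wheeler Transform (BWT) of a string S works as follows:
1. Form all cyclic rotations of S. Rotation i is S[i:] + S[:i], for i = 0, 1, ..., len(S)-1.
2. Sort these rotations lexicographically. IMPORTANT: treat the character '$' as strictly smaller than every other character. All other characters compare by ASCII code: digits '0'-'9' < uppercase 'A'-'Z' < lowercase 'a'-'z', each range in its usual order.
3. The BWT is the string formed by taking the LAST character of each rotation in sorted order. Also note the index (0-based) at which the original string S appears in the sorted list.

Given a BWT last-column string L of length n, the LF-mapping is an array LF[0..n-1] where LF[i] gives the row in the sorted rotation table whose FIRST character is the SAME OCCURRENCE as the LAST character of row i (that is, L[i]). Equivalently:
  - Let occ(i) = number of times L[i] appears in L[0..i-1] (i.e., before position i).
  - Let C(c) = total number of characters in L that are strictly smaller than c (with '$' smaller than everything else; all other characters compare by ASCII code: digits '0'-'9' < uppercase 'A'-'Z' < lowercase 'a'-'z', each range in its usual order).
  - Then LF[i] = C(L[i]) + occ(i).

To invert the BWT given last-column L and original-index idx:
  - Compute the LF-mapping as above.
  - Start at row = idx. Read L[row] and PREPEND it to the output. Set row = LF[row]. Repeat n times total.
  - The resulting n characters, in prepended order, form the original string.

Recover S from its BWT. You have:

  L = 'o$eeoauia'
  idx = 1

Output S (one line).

LF mapping: 6 0 3 4 7 1 8 5 2
Walk LF starting at row 1, prepending L[row]:
  step 1: row=1, L[1]='$', prepend. Next row=LF[1]=0
  step 2: row=0, L[0]='o', prepend. Next row=LF[0]=6
  step 3: row=6, L[6]='u', prepend. Next row=LF[6]=8
  step 4: row=8, L[8]='a', prepend. Next row=LF[8]=2
  step 5: row=2, L[2]='e', prepend. Next row=LF[2]=3
  step 6: row=3, L[3]='e', prepend. Next row=LF[3]=4
  step 7: row=4, L[4]='o', prepend. Next row=LF[4]=7
  step 8: row=7, L[7]='i', prepend. Next row=LF[7]=5
  step 9: row=5, L[5]='a', prepend. Next row=LF[5]=1
Reversed output: aioeeauo$

Answer: aioeeauo$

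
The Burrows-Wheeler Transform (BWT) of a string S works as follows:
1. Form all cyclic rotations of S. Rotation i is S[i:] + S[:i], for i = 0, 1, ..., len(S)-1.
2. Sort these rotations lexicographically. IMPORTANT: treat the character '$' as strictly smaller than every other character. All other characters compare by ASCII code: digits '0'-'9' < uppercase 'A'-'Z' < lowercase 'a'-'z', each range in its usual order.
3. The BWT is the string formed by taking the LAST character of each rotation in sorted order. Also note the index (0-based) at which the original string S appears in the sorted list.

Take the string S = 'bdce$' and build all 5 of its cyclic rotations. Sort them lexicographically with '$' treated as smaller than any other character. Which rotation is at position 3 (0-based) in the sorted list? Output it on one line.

Answer: dce$b

Derivation:
All 5 rotations (rotation i = S[i:]+S[:i]):
  rot[0] = bdce$
  rot[1] = dce$b
  rot[2] = ce$bd
  rot[3] = e$bdc
  rot[4] = $bdce
Sorted (with $ < everything):
  sorted[0] = $bdce
  sorted[1] = bdce$
  sorted[2] = ce$bd
  sorted[3] = dce$b
  sorted[4] = e$bdc
sorted[3] = dce$b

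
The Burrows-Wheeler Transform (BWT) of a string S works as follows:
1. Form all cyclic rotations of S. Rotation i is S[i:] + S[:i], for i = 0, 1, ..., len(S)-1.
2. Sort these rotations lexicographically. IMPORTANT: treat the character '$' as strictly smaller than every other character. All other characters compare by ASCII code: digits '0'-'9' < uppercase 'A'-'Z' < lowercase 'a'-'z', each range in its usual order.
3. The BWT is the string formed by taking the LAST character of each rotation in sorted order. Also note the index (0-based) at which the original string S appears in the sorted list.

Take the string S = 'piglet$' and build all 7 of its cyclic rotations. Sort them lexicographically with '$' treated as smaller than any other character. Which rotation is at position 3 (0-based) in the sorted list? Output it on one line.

All 7 rotations (rotation i = S[i:]+S[:i]):
  rot[0] = piglet$
  rot[1] = iglet$p
  rot[2] = glet$pi
  rot[3] = let$pig
  rot[4] = et$pigl
  rot[5] = t$pigle
  rot[6] = $piglet
Sorted (with $ < everything):
  sorted[0] = $piglet
  sorted[1] = et$pigl
  sorted[2] = glet$pi
  sorted[3] = iglet$p
  sorted[4] = let$pig
  sorted[5] = piglet$
  sorted[6] = t$pigle
sorted[3] = iglet$p

Answer: iglet$p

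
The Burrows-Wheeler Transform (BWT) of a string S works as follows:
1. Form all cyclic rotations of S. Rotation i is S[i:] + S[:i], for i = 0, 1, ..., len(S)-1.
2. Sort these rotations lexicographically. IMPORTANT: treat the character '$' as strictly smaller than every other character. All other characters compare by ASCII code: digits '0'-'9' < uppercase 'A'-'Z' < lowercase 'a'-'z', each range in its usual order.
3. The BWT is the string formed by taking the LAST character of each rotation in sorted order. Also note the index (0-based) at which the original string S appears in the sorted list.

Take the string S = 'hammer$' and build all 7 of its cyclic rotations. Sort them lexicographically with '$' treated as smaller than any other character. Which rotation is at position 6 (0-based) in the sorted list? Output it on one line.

All 7 rotations (rotation i = S[i:]+S[:i]):
  rot[0] = hammer$
  rot[1] = ammer$h
  rot[2] = mmer$ha
  rot[3] = mer$ham
  rot[4] = er$hamm
  rot[5] = r$hamme
  rot[6] = $hammer
Sorted (with $ < everything):
  sorted[0] = $hammer
  sorted[1] = ammer$h
  sorted[2] = er$hamm
  sorted[3] = hammer$
  sorted[4] = mer$ham
  sorted[5] = mmer$ha
  sorted[6] = r$hamme
sorted[6] = r$hamme

Answer: r$hamme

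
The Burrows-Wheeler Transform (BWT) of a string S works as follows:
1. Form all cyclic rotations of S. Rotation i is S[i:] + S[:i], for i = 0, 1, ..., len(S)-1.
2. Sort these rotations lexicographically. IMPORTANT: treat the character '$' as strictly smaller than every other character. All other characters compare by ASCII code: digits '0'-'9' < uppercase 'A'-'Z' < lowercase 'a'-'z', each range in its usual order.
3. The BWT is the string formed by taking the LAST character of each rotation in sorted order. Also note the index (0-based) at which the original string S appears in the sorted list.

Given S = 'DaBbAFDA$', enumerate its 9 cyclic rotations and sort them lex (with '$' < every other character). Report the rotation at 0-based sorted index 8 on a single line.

All 9 rotations (rotation i = S[i:]+S[:i]):
  rot[0] = DaBbAFDA$
  rot[1] = aBbAFDA$D
  rot[2] = BbAFDA$Da
  rot[3] = bAFDA$DaB
  rot[4] = AFDA$DaBb
  rot[5] = FDA$DaBbA
  rot[6] = DA$DaBbAF
  rot[7] = A$DaBbAFD
  rot[8] = $DaBbAFDA
Sorted (with $ < everything):
  sorted[0] = $DaBbAFDA
  sorted[1] = A$DaBbAFD
  sorted[2] = AFDA$DaBb
  sorted[3] = BbAFDA$Da
  sorted[4] = DA$DaBbAF
  sorted[5] = DaBbAFDA$
  sorted[6] = FDA$DaBbA
  sorted[7] = aBbAFDA$D
  sorted[8] = bAFDA$DaB
sorted[8] = bAFDA$DaB

Answer: bAFDA$DaB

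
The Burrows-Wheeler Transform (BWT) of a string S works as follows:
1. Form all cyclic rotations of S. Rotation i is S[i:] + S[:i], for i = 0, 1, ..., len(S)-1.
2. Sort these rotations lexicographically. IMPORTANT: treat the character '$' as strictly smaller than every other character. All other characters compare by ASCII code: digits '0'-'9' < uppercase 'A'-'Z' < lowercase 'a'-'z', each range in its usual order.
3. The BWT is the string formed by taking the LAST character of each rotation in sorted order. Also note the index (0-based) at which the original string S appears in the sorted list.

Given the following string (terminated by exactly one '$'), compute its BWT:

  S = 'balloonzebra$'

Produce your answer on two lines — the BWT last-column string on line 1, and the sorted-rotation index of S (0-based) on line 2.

All 13 rotations (rotation i = S[i:]+S[:i]):
  rot[0] = balloonzebra$
  rot[1] = alloonzebra$b
  rot[2] = lloonzebra$ba
  rot[3] = loonzebra$bal
  rot[4] = oonzebra$ball
  rot[5] = onzebra$ballo
  rot[6] = nzebra$balloo
  rot[7] = zebra$balloon
  rot[8] = ebra$balloonz
  rot[9] = bra$balloonze
  rot[10] = ra$balloonzeb
  rot[11] = a$balloonzebr
  rot[12] = $balloonzebra
Sorted (with $ < everything):
  sorted[0] = $balloonzebra  (last char: 'a')
  sorted[1] = a$balloonzebr  (last char: 'r')
  sorted[2] = alloonzebra$b  (last char: 'b')
  sorted[3] = balloonzebra$  (last char: '$')
  sorted[4] = bra$balloonze  (last char: 'e')
  sorted[5] = ebra$balloonz  (last char: 'z')
  sorted[6] = lloonzebra$ba  (last char: 'a')
  sorted[7] = loonzebra$bal  (last char: 'l')
  sorted[8] = nzebra$balloo  (last char: 'o')
  sorted[9] = onzebra$ballo  (last char: 'o')
  sorted[10] = oonzebra$ball  (last char: 'l')
  sorted[11] = ra$balloonzeb  (last char: 'b')
  sorted[12] = zebra$balloon  (last char: 'n')
Last column: arb$ezaloolbn
Original string S is at sorted index 3

Answer: arb$ezaloolbn
3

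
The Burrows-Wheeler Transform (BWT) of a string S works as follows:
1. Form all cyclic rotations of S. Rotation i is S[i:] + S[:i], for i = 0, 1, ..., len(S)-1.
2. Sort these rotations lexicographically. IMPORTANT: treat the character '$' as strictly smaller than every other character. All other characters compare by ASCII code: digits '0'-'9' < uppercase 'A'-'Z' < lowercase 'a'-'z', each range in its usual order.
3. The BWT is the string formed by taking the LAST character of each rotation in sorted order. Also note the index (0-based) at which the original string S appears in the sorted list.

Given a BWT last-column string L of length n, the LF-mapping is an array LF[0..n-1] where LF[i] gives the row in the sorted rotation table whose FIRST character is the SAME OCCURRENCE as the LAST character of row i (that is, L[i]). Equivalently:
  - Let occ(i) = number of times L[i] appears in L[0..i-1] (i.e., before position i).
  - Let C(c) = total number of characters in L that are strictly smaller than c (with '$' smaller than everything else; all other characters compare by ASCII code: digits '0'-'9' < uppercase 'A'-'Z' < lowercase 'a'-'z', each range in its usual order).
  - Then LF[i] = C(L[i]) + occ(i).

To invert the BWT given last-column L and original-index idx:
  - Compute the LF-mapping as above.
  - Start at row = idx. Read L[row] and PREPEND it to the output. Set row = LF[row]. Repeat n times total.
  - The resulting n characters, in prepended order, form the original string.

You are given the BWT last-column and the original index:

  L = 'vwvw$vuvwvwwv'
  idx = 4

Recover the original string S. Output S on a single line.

LF mapping: 2 8 3 9 0 4 1 5 10 6 11 12 7
Walk LF starting at row 4, prepending L[row]:
  step 1: row=4, L[4]='$', prepend. Next row=LF[4]=0
  step 2: row=0, L[0]='v', prepend. Next row=LF[0]=2
  step 3: row=2, L[2]='v', prepend. Next row=LF[2]=3
  step 4: row=3, L[3]='w', prepend. Next row=LF[3]=9
  step 5: row=9, L[9]='v', prepend. Next row=LF[9]=6
  step 6: row=6, L[6]='u', prepend. Next row=LF[6]=1
  step 7: row=1, L[1]='w', prepend. Next row=LF[1]=8
  step 8: row=8, L[8]='w', prepend. Next row=LF[8]=10
  step 9: row=10, L[10]='w', prepend. Next row=LF[10]=11
  step 10: row=11, L[11]='w', prepend. Next row=LF[11]=12
  step 11: row=12, L[12]='v', prepend. Next row=LF[12]=7
  step 12: row=7, L[7]='v', prepend. Next row=LF[7]=5
  step 13: row=5, L[5]='v', prepend. Next row=LF[5]=4
Reversed output: vvvwwwwuvwvv$

Answer: vvvwwwwuvwvv$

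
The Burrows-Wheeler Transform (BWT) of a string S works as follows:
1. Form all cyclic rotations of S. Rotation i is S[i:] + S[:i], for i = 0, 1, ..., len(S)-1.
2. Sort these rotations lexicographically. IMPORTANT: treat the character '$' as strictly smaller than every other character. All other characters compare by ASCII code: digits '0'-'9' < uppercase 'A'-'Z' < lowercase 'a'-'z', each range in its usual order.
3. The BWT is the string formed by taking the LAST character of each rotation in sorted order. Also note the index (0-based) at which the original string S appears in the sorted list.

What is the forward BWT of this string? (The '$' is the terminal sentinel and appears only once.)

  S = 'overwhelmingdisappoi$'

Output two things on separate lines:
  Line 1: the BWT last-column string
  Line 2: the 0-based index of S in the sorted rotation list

All 21 rotations (rotation i = S[i:]+S[:i]):
  rot[0] = overwhelmingdisappoi$
  rot[1] = verwhelmingdisappoi$o
  rot[2] = erwhelmingdisappoi$ov
  rot[3] = rwhelmingdisappoi$ove
  rot[4] = whelmingdisappoi$over
  rot[5] = helmingdisappoi$overw
  rot[6] = elmingdisappoi$overwh
  rot[7] = lmingdisappoi$overwhe
  rot[8] = mingdisappoi$overwhel
  rot[9] = ingdisappoi$overwhelm
  rot[10] = ngdisappoi$overwhelmi
  rot[11] = gdisappoi$overwhelmin
  rot[12] = disappoi$overwhelming
  rot[13] = isappoi$overwhelmingd
  rot[14] = sappoi$overwhelmingdi
  rot[15] = appoi$overwhelmingdis
  rot[16] = ppoi$overwhelmingdisa
  rot[17] = poi$overwhelmingdisap
  rot[18] = oi$overwhelmingdisapp
  rot[19] = i$overwhelmingdisappo
  rot[20] = $overwhelmingdisappoi
Sorted (with $ < everything):
  sorted[0] = $overwhelmingdisappoi  (last char: 'i')
  sorted[1] = appoi$overwhelmingdis  (last char: 's')
  sorted[2] = disappoi$overwhelming  (last char: 'g')
  sorted[3] = elmingdisappoi$overwh  (last char: 'h')
  sorted[4] = erwhelmingdisappoi$ov  (last char: 'v')
  sorted[5] = gdisappoi$overwhelmin  (last char: 'n')
  sorted[6] = helmingdisappoi$overw  (last char: 'w')
  sorted[7] = i$overwhelmingdisappo  (last char: 'o')
  sorted[8] = ingdisappoi$overwhelm  (last char: 'm')
  sorted[9] = isappoi$overwhelmingd  (last char: 'd')
  sorted[10] = lmingdisappoi$overwhe  (last char: 'e')
  sorted[11] = mingdisappoi$overwhel  (last char: 'l')
  sorted[12] = ngdisappoi$overwhelmi  (last char: 'i')
  sorted[13] = oi$overwhelmingdisapp  (last char: 'p')
  sorted[14] = overwhelmingdisappoi$  (last char: '$')
  sorted[15] = poi$overwhelmingdisap  (last char: 'p')
  sorted[16] = ppoi$overwhelmingdisa  (last char: 'a')
  sorted[17] = rwhelmingdisappoi$ove  (last char: 'e')
  sorted[18] = sappoi$overwhelmingdi  (last char: 'i')
  sorted[19] = verwhelmingdisappoi$o  (last char: 'o')
  sorted[20] = whelmingdisappoi$over  (last char: 'r')
Last column: isghvnwomdelip$paeior
Original string S is at sorted index 14

Answer: isghvnwomdelip$paeior
14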